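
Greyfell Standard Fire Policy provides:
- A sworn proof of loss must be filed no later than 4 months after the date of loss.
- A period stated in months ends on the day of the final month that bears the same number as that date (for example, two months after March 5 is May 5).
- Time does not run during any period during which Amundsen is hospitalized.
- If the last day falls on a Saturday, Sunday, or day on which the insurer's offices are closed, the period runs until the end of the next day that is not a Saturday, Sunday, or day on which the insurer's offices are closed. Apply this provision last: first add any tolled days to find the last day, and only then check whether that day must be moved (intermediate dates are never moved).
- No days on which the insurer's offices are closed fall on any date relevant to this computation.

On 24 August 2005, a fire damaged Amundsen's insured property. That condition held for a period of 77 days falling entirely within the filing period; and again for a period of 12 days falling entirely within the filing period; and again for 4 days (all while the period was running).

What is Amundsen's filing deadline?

March 27, 2006

4 months after 24 August 2005 is December 24, 2005.
Tolling adds 77 days: December 24, 2005 + 77 days = March 11, 2006.
Tolling adds 12 days: March 11, 2006 + 12 days = March 23, 2006.
Tolling adds 4 days: March 23, 2006 + 4 days = March 27, 2006.
March 27, 2006 is a Monday and not a day on which the insurer's offices are closed, so no extension applies.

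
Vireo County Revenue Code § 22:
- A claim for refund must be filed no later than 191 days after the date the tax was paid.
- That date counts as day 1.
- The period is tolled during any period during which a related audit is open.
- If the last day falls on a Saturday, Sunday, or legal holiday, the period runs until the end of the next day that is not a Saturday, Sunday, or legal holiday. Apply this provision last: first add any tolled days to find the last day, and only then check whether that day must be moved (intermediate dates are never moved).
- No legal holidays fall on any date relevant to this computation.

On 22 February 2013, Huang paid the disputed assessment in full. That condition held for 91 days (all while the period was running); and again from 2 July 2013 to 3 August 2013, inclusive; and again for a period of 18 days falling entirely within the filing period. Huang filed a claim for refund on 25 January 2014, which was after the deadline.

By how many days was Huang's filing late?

Counting 22 February 2013 as day 1, day 191 is August 31, 2013.
Tolling adds 91 days: August 31, 2013 + 91 days = November 30, 2013.
From July 2, 2013 through August 3, 2013 inclusive is 33 days; tolling adds 33 days: November 30, 2013 + 33 days = January 2, 2014.
Tolling adds 18 days: January 2, 2014 + 18 days = January 20, 2014.
January 20, 2014 is a Monday and not a legal holiday, so no extension applies.
The deadline is January 20, 2014; from January 20, 2014 to January 25, 2014 is 5 days.

5 days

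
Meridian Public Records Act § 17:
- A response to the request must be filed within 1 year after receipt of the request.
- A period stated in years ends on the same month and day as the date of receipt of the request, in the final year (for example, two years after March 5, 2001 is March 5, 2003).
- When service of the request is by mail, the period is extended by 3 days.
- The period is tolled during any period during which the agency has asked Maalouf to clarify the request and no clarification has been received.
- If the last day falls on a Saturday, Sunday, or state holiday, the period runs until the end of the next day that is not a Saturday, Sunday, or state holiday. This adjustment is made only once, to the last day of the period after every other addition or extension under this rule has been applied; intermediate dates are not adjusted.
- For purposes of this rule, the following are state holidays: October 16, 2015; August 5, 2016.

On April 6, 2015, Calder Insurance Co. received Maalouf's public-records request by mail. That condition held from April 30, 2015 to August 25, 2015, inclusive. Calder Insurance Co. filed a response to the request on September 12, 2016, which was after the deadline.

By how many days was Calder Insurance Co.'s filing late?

1 year after April 6, 2015 is April 6, 2016.
Service was by mail, adding 3 days: April 6, 2016 + 3 days = April 9, 2016.
From April 30, 2015 through August 25, 2015 inclusive is 118 days; tolling adds 118 days: April 9, 2016 + 118 days = August 5, 2016.
August 5, 2016 is a listed holiday; August 6, 2016 is Saturday; August 7, 2016 is Sunday. The next qualifying day is August 8, 2016.
The deadline is August 8, 2016; from August 8, 2016 to September 12, 2016 is 35 days.

35 days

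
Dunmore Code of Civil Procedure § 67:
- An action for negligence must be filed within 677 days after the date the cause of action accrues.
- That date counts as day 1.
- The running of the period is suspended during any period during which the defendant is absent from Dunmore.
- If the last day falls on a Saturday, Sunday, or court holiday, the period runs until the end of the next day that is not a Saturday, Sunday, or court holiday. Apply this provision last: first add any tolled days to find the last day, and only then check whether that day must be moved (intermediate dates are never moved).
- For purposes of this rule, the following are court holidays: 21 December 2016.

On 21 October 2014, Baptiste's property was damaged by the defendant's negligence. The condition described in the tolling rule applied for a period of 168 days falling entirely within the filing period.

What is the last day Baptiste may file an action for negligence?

Counting 21 October 2014 as day 1, day 677 is August 27, 2016.
Tolling adds 168 days: August 27, 2016 + 168 days = February 11, 2017.
February 11, 2017 is Saturday; February 12, 2017 is Sunday. The next qualifying day is February 13, 2017.

February 13, 2017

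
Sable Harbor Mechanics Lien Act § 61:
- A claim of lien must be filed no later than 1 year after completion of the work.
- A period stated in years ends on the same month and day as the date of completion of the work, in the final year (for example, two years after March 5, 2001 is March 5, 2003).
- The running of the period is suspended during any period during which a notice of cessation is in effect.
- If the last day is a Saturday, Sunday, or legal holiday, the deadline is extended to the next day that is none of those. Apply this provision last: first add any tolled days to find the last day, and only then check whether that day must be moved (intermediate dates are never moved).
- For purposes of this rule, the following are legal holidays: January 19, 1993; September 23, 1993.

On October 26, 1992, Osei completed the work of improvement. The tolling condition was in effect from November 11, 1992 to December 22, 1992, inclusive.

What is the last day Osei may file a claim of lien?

December 7, 1993

1 year after October 26, 1992 is October 26, 1993.
From November 11, 1992 through December 22, 1992 inclusive is 42 days; tolling adds 42 days: October 26, 1993 + 42 days = December 7, 1993.
December 7, 1993 is a Tuesday and not a legal holiday, so no extension applies.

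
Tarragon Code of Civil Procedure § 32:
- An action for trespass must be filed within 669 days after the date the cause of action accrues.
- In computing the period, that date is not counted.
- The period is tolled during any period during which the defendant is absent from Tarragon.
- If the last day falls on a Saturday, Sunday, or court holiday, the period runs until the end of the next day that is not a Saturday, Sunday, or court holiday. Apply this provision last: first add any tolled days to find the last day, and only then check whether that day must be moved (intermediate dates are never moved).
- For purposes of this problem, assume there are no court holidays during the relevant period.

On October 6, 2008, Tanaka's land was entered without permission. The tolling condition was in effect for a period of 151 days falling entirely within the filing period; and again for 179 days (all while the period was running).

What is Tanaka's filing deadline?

669 days after October 6, 2008 is August 6, 2010.
Tolling adds 151 days: August 6, 2010 + 151 days = January 4, 2011.
Tolling adds 179 days: January 4, 2011 + 179 days = July 2, 2011.
July 2, 2011 is Saturday; July 3, 2011 is Sunday. The next qualifying day is July 4, 2011.

July 4, 2011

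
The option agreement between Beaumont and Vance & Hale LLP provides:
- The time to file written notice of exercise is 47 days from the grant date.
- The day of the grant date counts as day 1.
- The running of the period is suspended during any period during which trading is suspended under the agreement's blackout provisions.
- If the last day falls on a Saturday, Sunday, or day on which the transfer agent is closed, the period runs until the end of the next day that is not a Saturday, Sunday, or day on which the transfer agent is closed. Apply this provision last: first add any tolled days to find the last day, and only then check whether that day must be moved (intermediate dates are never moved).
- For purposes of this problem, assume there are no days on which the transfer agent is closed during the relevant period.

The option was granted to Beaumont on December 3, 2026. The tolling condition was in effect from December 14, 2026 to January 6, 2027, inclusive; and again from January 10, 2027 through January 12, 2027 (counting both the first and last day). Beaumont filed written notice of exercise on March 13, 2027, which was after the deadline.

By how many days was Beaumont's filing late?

26 days

Counting December 3, 2026 as day 1, day 47 is January 18, 2027.
From December 14, 2026 through January 6, 2027 inclusive is 24 days; tolling adds 24 days: January 18, 2027 + 24 days = February 11, 2027.
From January 10, 2027 through January 12, 2027 inclusive is 3 days; tolling adds 3 days: February 11, 2027 + 3 days = February 14, 2027.
February 14, 2027 is Sunday. The next qualifying day is February 15, 2027.
The deadline is February 15, 2027; from February 15, 2027 to March 13, 2027 is 26 days.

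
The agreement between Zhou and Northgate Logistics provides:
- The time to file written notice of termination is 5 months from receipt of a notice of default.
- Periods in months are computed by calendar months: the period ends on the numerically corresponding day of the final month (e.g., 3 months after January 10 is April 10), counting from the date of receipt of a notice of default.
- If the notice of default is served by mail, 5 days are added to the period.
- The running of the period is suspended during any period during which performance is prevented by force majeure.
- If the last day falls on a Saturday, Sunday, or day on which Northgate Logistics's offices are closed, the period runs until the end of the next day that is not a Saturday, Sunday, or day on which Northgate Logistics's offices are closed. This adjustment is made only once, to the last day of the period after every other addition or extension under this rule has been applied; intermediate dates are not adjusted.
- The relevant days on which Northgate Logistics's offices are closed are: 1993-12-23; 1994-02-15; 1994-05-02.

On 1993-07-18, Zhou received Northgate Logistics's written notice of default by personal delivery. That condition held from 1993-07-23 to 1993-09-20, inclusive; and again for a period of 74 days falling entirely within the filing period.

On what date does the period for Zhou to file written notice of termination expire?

5 months after 1993-07-18 is December 18, 1993.
Service was not by mail, so no mail extension applies.
From July 23, 1993 through September 20, 1993 inclusive is 60 days; tolling adds 60 days: December 18, 1993 + 60 days = February 16, 1994.
Tolling adds 74 days: February 16, 1994 + 74 days = May 1, 1994.
May 1, 1994 is Sunday; May 2, 1994 is a listed holiday. The next qualifying day is May 3, 1994.

May 3, 1994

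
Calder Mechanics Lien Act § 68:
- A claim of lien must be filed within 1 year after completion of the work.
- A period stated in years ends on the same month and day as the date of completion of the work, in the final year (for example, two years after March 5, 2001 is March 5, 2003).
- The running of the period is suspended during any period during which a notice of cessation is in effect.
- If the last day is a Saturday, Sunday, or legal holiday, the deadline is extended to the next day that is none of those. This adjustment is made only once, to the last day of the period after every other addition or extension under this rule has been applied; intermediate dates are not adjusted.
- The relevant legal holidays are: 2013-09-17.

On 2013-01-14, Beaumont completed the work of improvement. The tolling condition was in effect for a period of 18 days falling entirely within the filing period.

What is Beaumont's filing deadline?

February 3, 2014

1 year after 2013-01-14 is January 14, 2014.
Tolling adds 18 days: January 14, 2014 + 18 days = February 1, 2014.
February 1, 2014 is Saturday; February 2, 2014 is Sunday. The next qualifying day is February 3, 2014.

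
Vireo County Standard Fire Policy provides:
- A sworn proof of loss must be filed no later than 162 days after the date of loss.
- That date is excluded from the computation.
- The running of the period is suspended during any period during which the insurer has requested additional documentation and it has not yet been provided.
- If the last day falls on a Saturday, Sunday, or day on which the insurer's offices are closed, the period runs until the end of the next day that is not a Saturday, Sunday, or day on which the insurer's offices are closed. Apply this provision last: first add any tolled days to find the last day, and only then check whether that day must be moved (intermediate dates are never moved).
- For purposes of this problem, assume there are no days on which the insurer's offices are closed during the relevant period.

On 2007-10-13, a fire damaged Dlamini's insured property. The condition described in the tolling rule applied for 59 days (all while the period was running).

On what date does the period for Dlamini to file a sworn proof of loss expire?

May 21, 2008

162 days after 2007-10-13 is March 23, 2008.
Tolling adds 59 days: March 23, 2008 + 59 days = May 21, 2008.
May 21, 2008 is a Wednesday and not a day on which the insurer's offices are closed, so no extension applies.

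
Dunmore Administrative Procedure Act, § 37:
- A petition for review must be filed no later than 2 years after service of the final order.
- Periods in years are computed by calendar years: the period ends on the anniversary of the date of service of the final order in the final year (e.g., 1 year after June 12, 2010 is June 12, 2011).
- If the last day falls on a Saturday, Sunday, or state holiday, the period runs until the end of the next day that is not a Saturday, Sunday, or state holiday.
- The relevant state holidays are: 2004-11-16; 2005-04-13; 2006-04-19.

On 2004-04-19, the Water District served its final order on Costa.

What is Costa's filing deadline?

April 20, 2006

2 years after 2004-04-19 is April 19, 2006.
April 19, 2006 is a listed holiday. The next qualifying day is April 20, 2006.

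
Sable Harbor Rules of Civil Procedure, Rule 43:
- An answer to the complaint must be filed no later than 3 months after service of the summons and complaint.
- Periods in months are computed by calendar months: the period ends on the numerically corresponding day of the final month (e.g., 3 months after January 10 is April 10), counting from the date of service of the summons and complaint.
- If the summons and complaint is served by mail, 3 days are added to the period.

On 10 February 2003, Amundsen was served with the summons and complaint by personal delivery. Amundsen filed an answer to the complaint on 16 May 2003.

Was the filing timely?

3 months after 10 February 2003 is May 10, 2003.
Service was not by mail, so no mail extension applies.
The deadline is May 10, 2003; the filing on May 16, 2003 is after that date.

No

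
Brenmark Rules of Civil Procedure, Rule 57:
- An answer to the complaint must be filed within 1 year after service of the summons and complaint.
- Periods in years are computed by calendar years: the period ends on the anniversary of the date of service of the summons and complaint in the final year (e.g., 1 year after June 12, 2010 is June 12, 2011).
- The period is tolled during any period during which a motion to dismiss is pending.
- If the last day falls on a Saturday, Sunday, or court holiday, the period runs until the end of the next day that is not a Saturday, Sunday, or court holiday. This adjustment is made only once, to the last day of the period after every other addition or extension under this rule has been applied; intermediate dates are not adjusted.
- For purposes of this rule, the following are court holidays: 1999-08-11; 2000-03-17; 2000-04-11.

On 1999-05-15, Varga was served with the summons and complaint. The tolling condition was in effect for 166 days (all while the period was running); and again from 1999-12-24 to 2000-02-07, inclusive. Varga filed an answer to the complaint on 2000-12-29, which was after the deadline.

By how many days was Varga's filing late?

1 year after 1999-05-15 is May 15, 2000.
Tolling adds 166 days: May 15, 2000 + 166 days = October 28, 2000.
From December 24, 1999 through February 7, 2000 inclusive is 46 days; tolling adds 46 days: October 28, 2000 + 46 days = December 13, 2000.
December 13, 2000 is a Wednesday and not a court holiday, so no extension applies.
The deadline is December 13, 2000; from December 13, 2000 to December 29, 2000 is 16 days.

16 days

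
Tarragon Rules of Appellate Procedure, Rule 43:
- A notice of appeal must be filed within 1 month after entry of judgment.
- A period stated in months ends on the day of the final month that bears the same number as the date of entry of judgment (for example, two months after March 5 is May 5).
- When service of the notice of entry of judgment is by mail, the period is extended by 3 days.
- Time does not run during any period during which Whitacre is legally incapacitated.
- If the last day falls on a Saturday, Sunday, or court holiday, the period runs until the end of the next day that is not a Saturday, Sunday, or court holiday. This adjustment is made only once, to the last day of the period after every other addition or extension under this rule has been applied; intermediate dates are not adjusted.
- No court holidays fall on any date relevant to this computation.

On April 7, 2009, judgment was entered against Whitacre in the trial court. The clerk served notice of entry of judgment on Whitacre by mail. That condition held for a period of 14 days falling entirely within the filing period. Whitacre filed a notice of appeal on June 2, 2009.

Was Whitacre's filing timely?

No

1 month after April 7, 2009 is May 7, 2009.
Service was by mail, adding 3 days: May 7, 2009 + 3 days = May 10, 2009.
Tolling adds 14 days: May 10, 2009 + 14 days = May 24, 2009.
May 24, 2009 is Sunday. The next qualifying day is May 25, 2009.
The deadline is May 25, 2009; the filing on June 2, 2009 is after that date.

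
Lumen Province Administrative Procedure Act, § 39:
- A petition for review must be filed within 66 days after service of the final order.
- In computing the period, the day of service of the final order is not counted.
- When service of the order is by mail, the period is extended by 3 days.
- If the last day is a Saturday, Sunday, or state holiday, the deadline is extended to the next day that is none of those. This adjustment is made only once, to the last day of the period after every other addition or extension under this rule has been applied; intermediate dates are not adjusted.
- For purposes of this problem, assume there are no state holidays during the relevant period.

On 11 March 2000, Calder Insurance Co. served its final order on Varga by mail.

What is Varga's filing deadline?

May 19, 2000

66 days after 11 March 2000 is May 16, 2000.
Service was by mail, adding 3 days: May 16, 2000 + 3 days = May 19, 2000.
May 19, 2000 is a Friday and not a state holiday, so no extension applies.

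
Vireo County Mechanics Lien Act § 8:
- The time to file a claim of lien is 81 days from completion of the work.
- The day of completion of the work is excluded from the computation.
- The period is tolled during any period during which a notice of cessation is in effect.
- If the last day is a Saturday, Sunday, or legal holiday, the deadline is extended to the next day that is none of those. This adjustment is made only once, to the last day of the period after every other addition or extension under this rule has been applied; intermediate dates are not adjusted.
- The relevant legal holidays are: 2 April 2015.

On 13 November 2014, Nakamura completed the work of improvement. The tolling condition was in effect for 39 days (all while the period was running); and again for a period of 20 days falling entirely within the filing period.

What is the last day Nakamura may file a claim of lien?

April 3, 2015

81 days after 13 November 2014 is February 2, 2015.
Tolling adds 39 days: February 2, 2015 + 39 days = March 13, 2015.
Tolling adds 20 days: March 13, 2015 + 20 days = April 2, 2015.
April 2, 2015 is a listed holiday. The next qualifying day is April 3, 2015.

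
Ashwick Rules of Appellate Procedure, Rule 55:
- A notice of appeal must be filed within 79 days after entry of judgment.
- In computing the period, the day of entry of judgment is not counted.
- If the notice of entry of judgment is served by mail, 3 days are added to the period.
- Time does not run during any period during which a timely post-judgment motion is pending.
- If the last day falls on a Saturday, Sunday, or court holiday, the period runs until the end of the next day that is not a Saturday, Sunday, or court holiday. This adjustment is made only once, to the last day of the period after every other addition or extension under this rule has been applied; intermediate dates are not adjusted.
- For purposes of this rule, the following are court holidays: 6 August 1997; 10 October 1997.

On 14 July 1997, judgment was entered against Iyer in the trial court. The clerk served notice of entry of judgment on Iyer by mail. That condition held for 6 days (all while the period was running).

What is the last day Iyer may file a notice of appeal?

79 days after 14 July 1997 is October 1, 1997.
Service was by mail, adding 3 days: October 1, 1997 + 3 days = October 4, 1997.
Tolling adds 6 days: October 4, 1997 + 6 days = October 10, 1997.
October 10, 1997 is a listed holiday; October 11, 1997 is Saturday; October 12, 1997 is Sunday. The next qualifying day is October 13, 1997.

October 13, 1997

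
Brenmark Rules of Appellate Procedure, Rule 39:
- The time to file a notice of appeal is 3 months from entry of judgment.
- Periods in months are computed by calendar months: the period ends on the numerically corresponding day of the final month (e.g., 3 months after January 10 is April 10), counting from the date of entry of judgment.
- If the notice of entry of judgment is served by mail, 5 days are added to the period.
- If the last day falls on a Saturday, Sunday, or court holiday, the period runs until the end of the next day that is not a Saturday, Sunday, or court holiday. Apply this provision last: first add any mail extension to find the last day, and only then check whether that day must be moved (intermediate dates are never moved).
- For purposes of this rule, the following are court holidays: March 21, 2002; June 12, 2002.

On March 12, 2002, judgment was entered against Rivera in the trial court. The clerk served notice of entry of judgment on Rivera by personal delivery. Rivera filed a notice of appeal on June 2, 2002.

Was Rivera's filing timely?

3 months after March 12, 2002 is June 12, 2002.
Service was not by mail, so no mail extension applies.
June 12, 2002 is a listed holiday. The next qualifying day is June 13, 2002.
The deadline is June 13, 2002; the filing on June 2, 2002 is on or before that date.

Yes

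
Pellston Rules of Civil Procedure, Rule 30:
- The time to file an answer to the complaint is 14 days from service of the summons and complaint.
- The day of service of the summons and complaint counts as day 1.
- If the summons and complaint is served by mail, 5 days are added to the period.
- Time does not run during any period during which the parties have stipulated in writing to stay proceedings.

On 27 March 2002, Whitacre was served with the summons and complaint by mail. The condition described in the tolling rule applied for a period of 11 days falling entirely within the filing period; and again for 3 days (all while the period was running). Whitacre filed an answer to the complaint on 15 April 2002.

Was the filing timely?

Counting 27 March 2002 as day 1, day 14 is April 9, 2002.
Service was by mail, adding 5 days: April 9, 2002 + 5 days = April 14, 2002.
Tolling adds 11 days: April 14, 2002 + 11 days = April 25, 2002.
Tolling adds 3 days: April 25, 2002 + 3 days = April 28, 2002.
The deadline is April 28, 2002; the filing on April 15, 2002 is on or before that date.

Yes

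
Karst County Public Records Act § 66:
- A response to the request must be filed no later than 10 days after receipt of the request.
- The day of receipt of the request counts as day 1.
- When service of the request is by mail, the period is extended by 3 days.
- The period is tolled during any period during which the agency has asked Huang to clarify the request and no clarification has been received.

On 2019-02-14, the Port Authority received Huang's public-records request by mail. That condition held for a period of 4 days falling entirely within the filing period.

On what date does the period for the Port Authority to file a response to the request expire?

March 2, 2019

Counting 2019-02-14 as day 1, day 10 is February 23, 2019.
Service was by mail, adding 3 days: February 23, 2019 + 3 days = February 26, 2019.
Tolling adds 4 days: February 26, 2019 + 4 days = March 2, 2019.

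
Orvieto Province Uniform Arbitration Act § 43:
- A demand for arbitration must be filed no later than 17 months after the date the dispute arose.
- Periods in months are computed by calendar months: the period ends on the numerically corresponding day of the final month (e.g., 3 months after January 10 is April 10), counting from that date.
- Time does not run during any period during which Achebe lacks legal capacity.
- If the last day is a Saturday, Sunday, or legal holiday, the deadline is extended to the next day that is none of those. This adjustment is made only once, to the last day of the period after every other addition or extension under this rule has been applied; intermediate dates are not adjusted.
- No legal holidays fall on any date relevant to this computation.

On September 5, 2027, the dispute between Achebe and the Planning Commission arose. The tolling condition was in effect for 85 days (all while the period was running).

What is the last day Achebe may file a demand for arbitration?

17 months after September 5, 2027 is February 5, 2029.
Tolling adds 85 days: February 5, 2029 + 85 days = May 1, 2029.
May 1, 2029 is a Tuesday and not a legal holiday, so no extension applies.

May 1, 2029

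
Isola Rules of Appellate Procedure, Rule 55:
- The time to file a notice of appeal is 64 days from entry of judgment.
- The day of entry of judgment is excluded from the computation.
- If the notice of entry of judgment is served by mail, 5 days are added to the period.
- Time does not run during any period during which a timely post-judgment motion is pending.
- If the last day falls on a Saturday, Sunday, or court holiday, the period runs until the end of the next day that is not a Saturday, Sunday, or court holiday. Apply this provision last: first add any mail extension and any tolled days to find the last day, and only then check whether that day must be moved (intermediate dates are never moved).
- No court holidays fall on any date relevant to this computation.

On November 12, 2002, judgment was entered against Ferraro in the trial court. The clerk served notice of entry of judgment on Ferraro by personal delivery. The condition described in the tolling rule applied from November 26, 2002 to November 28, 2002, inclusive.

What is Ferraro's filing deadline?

64 days after November 12, 2002 is January 15, 2003.
Service was not by mail, so no mail extension applies.
From November 26, 2002 through November 28, 2002 inclusive is 3 days; tolling adds 3 days: January 15, 2003 + 3 days = January 18, 2003.
January 18, 2003 is Saturday; January 19, 2003 is Sunday. The next qualifying day is January 20, 2003.

January 20, 2003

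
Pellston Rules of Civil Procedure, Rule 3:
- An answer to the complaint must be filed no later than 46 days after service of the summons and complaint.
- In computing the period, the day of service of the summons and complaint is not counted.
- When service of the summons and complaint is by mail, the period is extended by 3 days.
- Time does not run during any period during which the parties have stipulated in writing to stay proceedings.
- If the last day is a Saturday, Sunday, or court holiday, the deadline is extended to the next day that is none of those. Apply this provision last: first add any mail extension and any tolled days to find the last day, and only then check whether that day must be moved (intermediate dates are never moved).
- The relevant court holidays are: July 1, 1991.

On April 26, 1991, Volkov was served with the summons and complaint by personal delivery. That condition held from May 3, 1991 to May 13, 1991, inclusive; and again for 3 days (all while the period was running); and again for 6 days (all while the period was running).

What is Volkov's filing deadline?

46 days after April 26, 1991 is June 11, 1991.
Service was not by mail, so no mail extension applies.
From May 3, 1991 through May 13, 1991 inclusive is 11 days; tolling adds 11 days: June 11, 1991 + 11 days = June 22, 1991.
Tolling adds 3 days: June 22, 1991 + 3 days = June 25, 1991.
Tolling adds 6 days: June 25, 1991 + 6 days = July 1, 1991.
July 1, 1991 is a listed holiday. The next qualifying day is July 2, 1991.

July 2, 1991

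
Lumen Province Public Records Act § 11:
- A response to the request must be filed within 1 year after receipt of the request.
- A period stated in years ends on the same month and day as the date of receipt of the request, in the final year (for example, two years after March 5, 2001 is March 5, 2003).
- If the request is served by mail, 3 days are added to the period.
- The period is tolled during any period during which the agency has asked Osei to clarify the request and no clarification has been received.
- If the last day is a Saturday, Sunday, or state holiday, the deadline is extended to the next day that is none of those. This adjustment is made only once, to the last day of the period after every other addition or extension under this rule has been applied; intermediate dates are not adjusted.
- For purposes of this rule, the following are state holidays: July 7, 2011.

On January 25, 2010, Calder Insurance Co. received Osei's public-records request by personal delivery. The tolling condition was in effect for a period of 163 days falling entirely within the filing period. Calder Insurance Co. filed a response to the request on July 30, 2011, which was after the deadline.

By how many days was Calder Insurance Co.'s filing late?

22 days

1 year after January 25, 2010 is January 25, 2011.
Service was not by mail, so no mail extension applies.
Tolling adds 163 days: January 25, 2011 + 163 days = July 7, 2011.
July 7, 2011 is a listed holiday. The next qualifying day is July 8, 2011.
The deadline is July 8, 2011; from July 8, 2011 to July 30, 2011 is 22 days.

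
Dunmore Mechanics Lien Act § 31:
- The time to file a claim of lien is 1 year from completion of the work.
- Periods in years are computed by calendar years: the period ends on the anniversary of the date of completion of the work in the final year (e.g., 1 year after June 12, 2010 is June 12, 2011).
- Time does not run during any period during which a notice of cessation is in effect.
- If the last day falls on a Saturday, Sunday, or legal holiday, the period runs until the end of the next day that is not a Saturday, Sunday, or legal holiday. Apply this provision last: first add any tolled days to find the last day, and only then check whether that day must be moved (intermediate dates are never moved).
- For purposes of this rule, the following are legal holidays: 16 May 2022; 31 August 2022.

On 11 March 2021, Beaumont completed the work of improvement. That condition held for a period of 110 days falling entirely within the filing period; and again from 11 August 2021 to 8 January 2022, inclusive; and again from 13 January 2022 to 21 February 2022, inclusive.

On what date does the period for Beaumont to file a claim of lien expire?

1 year after 11 March 2021 is March 11, 2022.
Tolling adds 110 days: March 11, 2022 + 110 days = June 29, 2022.
From August 11, 2021 through January 8, 2022 inclusive is 151 days; tolling adds 151 days: June 29, 2022 + 151 days = November 27, 2022.
From January 13, 2022 through February 21, 2022 inclusive is 40 days; tolling adds 40 days: November 27, 2022 + 40 days = January 6, 2023.
January 6, 2023 is a Friday and not a legal holiday, so no extension applies.

January 6, 2023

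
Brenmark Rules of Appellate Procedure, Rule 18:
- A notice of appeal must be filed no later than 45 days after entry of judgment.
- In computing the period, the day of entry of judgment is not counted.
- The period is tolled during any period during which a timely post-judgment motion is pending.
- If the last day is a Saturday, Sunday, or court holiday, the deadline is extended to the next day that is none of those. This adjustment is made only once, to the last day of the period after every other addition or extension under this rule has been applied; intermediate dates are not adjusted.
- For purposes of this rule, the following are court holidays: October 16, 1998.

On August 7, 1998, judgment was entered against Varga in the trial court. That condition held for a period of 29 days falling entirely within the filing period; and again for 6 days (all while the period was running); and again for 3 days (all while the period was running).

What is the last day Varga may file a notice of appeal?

45 days after August 7, 1998 is September 21, 1998.
Tolling adds 29 days: September 21, 1998 + 29 days = October 20, 1998.
Tolling adds 6 days: October 20, 1998 + 6 days = October 26, 1998.
Tolling adds 3 days: October 26, 1998 + 3 days = October 29, 1998.
October 29, 1998 is a Thursday and not a court holiday, so no extension applies.

October 29, 1998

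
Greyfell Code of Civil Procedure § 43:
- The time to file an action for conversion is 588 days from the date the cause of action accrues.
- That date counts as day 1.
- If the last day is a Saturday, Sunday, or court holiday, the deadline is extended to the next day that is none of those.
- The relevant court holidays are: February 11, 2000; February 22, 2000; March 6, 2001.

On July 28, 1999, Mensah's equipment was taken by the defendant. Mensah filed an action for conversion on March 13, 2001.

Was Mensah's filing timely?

No

Counting July 28, 1999 as day 1, day 588 is March 6, 2001.
March 6, 2001 is a listed holiday. The next qualifying day is March 7, 2001.
The deadline is March 7, 2001; the filing on March 13, 2001 is after that date.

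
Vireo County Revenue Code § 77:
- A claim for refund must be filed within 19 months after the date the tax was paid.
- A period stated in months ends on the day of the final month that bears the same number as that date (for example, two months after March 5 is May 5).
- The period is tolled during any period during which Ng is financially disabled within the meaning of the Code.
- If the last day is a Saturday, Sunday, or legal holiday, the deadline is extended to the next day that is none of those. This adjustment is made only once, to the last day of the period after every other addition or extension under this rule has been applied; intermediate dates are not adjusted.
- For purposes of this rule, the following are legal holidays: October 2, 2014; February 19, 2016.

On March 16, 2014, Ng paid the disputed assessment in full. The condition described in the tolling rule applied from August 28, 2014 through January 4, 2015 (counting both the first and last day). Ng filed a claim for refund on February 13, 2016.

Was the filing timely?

19 months after March 16, 2014 is October 16, 2015.
From August 28, 2014 through January 4, 2015 inclusive is 130 days; tolling adds 130 days: October 16, 2015 + 130 days = February 23, 2016.
February 23, 2016 is a Tuesday and not a legal holiday, so no extension applies.
The deadline is February 23, 2016; the filing on February 13, 2016 is on or before that date.

Yes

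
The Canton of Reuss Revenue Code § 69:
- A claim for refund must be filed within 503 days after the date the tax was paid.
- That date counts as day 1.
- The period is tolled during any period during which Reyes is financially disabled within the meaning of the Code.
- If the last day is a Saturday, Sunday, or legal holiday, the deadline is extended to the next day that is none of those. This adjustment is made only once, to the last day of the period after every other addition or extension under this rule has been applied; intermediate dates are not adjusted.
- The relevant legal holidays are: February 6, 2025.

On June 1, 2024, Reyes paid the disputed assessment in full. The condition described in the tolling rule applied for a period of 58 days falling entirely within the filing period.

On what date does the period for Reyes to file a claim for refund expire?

Counting June 1, 2024 as day 1, day 503 is October 16, 2025.
Tolling adds 58 days: October 16, 2025 + 58 days = December 13, 2025.
December 13, 2025 is Saturday; December 14, 2025 is Sunday. The next qualifying day is December 15, 2025.

December 15, 2025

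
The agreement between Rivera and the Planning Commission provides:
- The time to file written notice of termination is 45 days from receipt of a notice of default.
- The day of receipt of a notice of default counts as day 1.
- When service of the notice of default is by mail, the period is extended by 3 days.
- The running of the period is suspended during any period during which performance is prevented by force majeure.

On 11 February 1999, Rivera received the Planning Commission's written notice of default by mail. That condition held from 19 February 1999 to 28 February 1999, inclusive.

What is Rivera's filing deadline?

Counting 11 February 1999 as day 1, day 45 is March 27, 1999.
Service was by mail, adding 3 days: March 27, 1999 + 3 days = March 30, 1999.
From February 19, 1999 through February 28, 1999 inclusive is 10 days; tolling adds 10 days: March 30, 1999 + 10 days = April 9, 1999.

April 9, 1999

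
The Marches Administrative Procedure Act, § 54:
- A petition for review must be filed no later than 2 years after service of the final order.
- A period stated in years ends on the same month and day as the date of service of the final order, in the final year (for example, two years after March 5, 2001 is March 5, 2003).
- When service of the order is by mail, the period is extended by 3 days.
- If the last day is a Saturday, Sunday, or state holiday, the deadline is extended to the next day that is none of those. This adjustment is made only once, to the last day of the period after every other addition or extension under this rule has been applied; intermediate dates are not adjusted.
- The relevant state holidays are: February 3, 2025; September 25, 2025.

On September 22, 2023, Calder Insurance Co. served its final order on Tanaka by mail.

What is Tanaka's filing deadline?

2 years after September 22, 2023 is September 22, 2025.
Service was by mail, adding 3 days: September 22, 2025 + 3 days = September 25, 2025.
September 25, 2025 is a listed holiday. The next qualifying day is September 26, 2025.

September 26, 2025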